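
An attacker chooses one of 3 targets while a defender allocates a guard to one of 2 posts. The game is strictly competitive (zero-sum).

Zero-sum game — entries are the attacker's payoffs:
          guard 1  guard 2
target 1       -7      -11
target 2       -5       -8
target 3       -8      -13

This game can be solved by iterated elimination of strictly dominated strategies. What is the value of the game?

-8

Row target 1 is strictly dominated by row target 2 (-5>-7, -8>-11); eliminate target 1.
Column guard 1 is strictly dominated by guard 2 for the defender (-8<-5, -13<-8); eliminate guard 1.
Row target 3 is strictly dominated by row target 2 (-8>-13); eliminate target 3.
Only (target 2, guard 2) remains, with payoff -8.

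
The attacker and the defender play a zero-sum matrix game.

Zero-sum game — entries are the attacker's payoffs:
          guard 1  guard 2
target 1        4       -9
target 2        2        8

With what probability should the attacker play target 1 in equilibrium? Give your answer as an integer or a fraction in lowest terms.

Row minima are -9 and 2, so the attacker's maximin is 2; column maxima are 4 and 8, so the defender's minimax is 4. These differ, so the equilibrium is in mixed strategies.
Let the attacker play target 1 with probability p. The defender is indifferent when 4p + 2(1−p) = −9p + 8(1−p), giving p = 6/19.

6/19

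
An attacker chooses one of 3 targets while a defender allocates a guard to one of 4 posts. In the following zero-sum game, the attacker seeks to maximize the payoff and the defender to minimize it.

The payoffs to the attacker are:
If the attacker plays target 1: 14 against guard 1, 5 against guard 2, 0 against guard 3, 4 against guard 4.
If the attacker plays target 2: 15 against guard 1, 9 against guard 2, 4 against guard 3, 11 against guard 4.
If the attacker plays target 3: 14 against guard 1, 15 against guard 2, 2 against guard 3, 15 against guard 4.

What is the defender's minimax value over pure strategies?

The worst case (largest entry) in each column is guard 1: 15, guard 2: 15, guard 3: 4, guard 4: 15.
The best (smallest) of these is 4.

4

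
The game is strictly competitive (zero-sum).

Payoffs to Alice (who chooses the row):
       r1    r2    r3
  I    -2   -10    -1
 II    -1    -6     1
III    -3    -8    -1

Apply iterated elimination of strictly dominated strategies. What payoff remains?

-6

Row III is strictly dominated by row II (-1>-3, -6>-8, 1>-1); eliminate III.
Row I is strictly dominated by row II (-1>-2, -6>-10, 1>-1); eliminate I.
Column r1 is strictly dominated by r2 for Bob (-6<-1); eliminate r1.
Column r3 is strictly dominated by r2 for Bob (-6<1); eliminate r3.
Only (II, r2) remains, with payoff -6.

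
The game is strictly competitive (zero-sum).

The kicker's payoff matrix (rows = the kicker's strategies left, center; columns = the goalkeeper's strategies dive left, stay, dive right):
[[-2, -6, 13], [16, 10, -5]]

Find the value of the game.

Column dive left is strictly dominated by stay for the goalkeeper (it gives the kicker more in every row).
The remaining 2×2 game on (left, center) × (stay, dive right) has no saddle point. Let the kicker play left with probability p; indifference gives −6p + 10(1−p) = 13p − 5(1−p), so p = 15/34.
Similarly the goalkeeper's optimal q on stay is 9/17, and the value is -6·(9/17) + (13)·(8/17) = 50/17.

50/17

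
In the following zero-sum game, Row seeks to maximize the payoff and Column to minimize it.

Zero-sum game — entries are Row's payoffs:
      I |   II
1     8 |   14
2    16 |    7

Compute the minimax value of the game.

Row minima are 8 and 7, so Row's maximin is 8; column maxima are 16 and 14, so Column's minimax is 14. These differ, so the equilibrium is in mixed strategies.
Let Row play 1 with probability p. Column is indifferent when 8p + 16(1−p) = 14p + 7(1−p), giving p = 3/5.
Let Column play I with probability q. Row is indifferent when 8q + 14(1−q) = 16q + 7(1−q), giving q = 7/15.
The value is 8·(7/15) + (14)·(8/15) = 56/5.

56/5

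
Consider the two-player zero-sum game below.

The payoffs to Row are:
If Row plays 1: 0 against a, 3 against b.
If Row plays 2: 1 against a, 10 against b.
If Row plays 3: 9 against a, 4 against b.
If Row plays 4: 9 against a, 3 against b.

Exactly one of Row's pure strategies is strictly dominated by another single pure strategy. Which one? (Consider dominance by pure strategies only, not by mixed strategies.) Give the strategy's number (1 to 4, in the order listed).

1

Compare 1 with 2: 1 > 0, 10 > 3.
So 2 strictly dominates 1 for Row; 1 is strictly dominated.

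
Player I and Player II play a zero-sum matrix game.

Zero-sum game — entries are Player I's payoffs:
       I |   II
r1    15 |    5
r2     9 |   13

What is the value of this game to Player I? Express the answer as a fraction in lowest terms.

Row minima are 5 and 9, so Player I's maximin is 9; column maxima are 15 and 13, so Player II's minimax is 13. These differ, so the equilibrium is in mixed strategies.
Let Player I play r1 with probability p. Player II is indifferent when 15p + 9(1−p) = 5p + 13(1−p), giving p = 2/7.
Let Player II play I with probability q. Player I is indifferent when 15q + 5(1−q) = 9q + 13(1−q), giving q = 4/7.
The value is 15·(4/7) + (5)·(3/7) = 75/7.

75/7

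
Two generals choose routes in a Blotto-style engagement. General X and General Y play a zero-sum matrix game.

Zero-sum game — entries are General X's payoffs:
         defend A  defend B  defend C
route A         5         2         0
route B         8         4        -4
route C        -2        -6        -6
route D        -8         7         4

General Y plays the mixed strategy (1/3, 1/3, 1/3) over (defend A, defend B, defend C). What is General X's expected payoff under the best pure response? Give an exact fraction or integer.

8/3

route A: (5)·(1/3) + (2)·(1/3) + (0)·(1/3) = 7/3.
route B: (8)·(1/3) + (4)·(1/3) + (-4)·(1/3) = 8/3.
route C: (-2)·(1/3) + (-6)·(1/3) + (-6)·(1/3) = -14/3.
route D: (-8)·(1/3) + (7)·(1/3) + (4)·(1/3) = 1.
The best pure response is route B with expected payoff 8/3.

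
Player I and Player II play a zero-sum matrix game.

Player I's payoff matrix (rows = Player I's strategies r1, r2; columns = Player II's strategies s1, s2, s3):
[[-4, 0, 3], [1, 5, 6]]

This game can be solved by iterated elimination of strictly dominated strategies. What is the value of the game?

1

Column s3 is strictly dominated by s1 for Player II (-4<3, 1<6); eliminate s3.
Column s2 is strictly dominated by s1 for Player II (-4<0, 1<5); eliminate s2.
Row r1 is strictly dominated by row r2 (1>-4); eliminate r1.
Only (r2, s1) remains, with payoff 1.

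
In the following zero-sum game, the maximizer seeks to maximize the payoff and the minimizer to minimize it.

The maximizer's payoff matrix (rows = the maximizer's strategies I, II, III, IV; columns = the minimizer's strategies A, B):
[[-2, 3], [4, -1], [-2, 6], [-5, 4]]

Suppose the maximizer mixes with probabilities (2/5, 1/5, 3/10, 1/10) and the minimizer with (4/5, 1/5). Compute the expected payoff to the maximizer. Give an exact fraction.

-6/25

Against (4/5, 1/5), each row's expected payoff is I: -1; II: 3; III: -2/5; IV: -16/5.
Taking the (2/5, 1/5, 3/10, 1/10)-weighted average: (2/5)·(-1) + (1/5)·(3) + (3/10)·(-2/5) + (1/10)·(-16/5) = -6/25.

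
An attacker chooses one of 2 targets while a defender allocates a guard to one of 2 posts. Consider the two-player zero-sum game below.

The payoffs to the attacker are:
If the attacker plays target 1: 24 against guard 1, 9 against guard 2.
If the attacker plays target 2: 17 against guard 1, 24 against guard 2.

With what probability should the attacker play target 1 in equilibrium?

7/22

Row minima are 9 and 17, so the attacker's maximin is 17; column maxima are 24 and 24, so the defender's minimax is 24. These differ, so the equilibrium is in mixed strategies.
Let the attacker play target 1 with probability p. The defender is indifferent when 24p + 17(1−p) = 9p + 24(1−p), giving p = 7/22.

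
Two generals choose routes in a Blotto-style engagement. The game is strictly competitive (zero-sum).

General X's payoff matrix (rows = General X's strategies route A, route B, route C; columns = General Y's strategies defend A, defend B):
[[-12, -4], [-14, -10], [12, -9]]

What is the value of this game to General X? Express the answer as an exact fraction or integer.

Row route B is strictly dominated by row route A, so General X never plays it.
The remaining 2×2 game on (route A, route C) × (defend A, defend B) has no saddle point. Let General X play route A with probability p; indifference gives −12p + 12(1−p) = −4p − 9(1−p), so p = 21/29.
Similarly General Y's optimal q on defend A is 5/29, and the value is -12·(5/29) + (-4)·(24/29) = -156/29.

-156/29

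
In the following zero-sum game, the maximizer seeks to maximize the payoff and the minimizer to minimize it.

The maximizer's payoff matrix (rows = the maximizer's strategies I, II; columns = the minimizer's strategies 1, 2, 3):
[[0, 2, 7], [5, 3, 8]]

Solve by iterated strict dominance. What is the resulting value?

Row I is strictly dominated by row II (5>0, 3>2, 8>7); eliminate I.
Column 3 is strictly dominated by 1 for the minimizer (5<8); eliminate 3.
Column 1 is strictly dominated by 2 for the minimizer (3<5); eliminate 1.
Only (II, 2) remains, with payoff 3.

3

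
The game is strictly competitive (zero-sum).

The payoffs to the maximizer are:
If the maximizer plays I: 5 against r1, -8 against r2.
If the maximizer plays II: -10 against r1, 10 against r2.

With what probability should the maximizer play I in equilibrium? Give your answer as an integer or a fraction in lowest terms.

20/33

Row minima are -8 and -10, so the maximizer's maximin is -8; column maxima are 5 and 10, so the minimizer's minimax is 5. These differ, so the equilibrium is in mixed strategies.
Let the maximizer play I with probability p. The minimizer is indifferent when 5p − 10(1−p) = −8p + 10(1−p), giving p = 20/33.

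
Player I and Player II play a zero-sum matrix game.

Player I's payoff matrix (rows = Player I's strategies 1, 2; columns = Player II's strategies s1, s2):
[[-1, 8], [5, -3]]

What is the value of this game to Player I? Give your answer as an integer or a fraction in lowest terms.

37/17

Row minima are -1 and -3, so Player I's maximin is -1; column maxima are 5 and 8, so Player II's minimax is 5. These differ, so the equilibrium is in mixed strategies.
Let Player I play 1 with probability p. Player II is indifferent when −p + 5(1−p) = 8p − 3(1−p), giving p = 8/17.
Let Player II play s1 with probability q. Player I is indifferent when −q + 8(1−q) = 5q − 3(1−q), giving q = 11/17.
The value is -1·(11/17) + (8)·(6/17) = 37/17.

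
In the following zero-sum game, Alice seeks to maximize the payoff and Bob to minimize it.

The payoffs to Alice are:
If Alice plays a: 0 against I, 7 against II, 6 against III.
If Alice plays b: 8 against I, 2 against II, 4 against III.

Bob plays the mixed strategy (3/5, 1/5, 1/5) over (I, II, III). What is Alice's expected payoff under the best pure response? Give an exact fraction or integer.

a: (0)·(3/5) + (7)·(1/5) + (6)·(1/5) = 13/5.
b: (8)·(3/5) + (2)·(1/5) + (4)·(1/5) = 6.
The best pure response is b with expected payoff 6.

6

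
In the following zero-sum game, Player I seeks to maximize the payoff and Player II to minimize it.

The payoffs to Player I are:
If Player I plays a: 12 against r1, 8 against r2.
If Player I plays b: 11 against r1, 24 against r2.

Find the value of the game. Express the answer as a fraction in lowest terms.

Row minima are 8 and 11, so Player I's maximin is 11; column maxima are 12 and 24, so Player II's minimax is 12. These differ, so the equilibrium is in mixed strategies.
Let Player I play a with probability p. Player II is indifferent when 12p + 11(1−p) = 8p + 24(1−p), giving p = 13/17.
Let Player II play r1 with probability q. Player I is indifferent when 12q + 8(1−q) = 11q + 24(1−q), giving q = 16/17.
The value is 12·(16/17) + (8)·(1/17) = 200/17.

200/17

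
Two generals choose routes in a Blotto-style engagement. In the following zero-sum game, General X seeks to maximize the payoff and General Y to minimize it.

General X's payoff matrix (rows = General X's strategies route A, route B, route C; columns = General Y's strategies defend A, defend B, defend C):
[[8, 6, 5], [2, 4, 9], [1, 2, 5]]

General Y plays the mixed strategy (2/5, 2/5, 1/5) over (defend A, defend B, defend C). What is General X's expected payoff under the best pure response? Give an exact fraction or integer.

route A: (8)·(2/5) + (6)·(2/5) + (5)·(1/5) = 33/5.
route B: (2)·(2/5) + (4)·(2/5) + (9)·(1/5) = 21/5.
route C: (1)·(2/5) + (2)·(2/5) + (5)·(1/5) = 11/5.
The best pure response is route A with expected payoff 33/5.

33/5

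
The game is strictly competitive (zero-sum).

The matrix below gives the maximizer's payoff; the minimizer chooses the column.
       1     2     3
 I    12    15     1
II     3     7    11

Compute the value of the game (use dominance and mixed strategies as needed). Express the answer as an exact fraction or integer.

Column 2 is strictly dominated by 1 for the minimizer (it gives the maximizer more in every row).
The remaining 2×2 game on (I, II) × (1, 3) has no saddle point. Let the maximizer play I with probability p; indifference gives 12p + 3(1−p) = p + 11(1−p), so p = 8/19.
Similarly the minimizer's optimal q on 1 is 10/19, and the value is 12·(10/19) + (1)·(9/19) = 129/19.

129/19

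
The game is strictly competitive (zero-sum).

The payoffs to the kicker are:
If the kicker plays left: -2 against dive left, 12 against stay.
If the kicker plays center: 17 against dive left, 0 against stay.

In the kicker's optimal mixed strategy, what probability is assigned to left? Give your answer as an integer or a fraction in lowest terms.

Row minima are -2 and 0, so the kicker's maximin is 0; column maxima are 17 and 12, so the goalkeeper's minimax is 12. These differ, so the equilibrium is in mixed strategies.
Let the kicker play left with probability p. The goalkeeper is indifferent when −2p + 17(1−p) = 12p, giving p = 17/31.

17/31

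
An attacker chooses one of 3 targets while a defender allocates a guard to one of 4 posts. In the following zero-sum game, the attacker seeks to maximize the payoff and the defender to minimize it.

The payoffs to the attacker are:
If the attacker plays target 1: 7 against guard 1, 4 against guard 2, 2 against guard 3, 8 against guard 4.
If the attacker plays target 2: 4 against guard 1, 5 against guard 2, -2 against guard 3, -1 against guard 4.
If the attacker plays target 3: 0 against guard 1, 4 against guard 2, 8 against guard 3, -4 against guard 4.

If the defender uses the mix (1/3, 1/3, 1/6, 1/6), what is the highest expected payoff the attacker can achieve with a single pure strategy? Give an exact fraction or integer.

16/3

target 1: (7)·(1/3) + (4)·(1/3) + (2)·(1/6) + (8)·(1/6) = 16/3.
target 2: (4)·(1/3) + (5)·(1/3) + (-2)·(1/6) + (-1)·(1/6) = 5/2.
target 3: (0)·(1/3) + (4)·(1/3) + (8)·(1/6) + (-4)·(1/6) = 2.
The best pure response is target 1 with expected payoff 16/3.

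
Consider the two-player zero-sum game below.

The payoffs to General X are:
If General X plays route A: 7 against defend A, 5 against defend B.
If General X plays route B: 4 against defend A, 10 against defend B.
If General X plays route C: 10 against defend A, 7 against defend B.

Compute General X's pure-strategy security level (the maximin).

7

The worst-case payoff for each row is route A: 5, route B: 4, route C: 7.
The best of these is 7.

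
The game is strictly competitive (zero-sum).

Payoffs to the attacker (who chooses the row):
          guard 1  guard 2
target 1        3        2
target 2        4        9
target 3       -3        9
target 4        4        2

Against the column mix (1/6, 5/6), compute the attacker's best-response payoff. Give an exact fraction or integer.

49/6

target 1: (3)·(1/6) + (2)·(5/6) = 13/6.
target 2: (4)·(1/6) + (9)·(5/6) = 49/6.
target 3: (-3)·(1/6) + (9)·(5/6) = 7.
target 4: (4)·(1/6) + (2)·(5/6) = 7/3.
The best pure response is target 2 with expected payoff 49/6.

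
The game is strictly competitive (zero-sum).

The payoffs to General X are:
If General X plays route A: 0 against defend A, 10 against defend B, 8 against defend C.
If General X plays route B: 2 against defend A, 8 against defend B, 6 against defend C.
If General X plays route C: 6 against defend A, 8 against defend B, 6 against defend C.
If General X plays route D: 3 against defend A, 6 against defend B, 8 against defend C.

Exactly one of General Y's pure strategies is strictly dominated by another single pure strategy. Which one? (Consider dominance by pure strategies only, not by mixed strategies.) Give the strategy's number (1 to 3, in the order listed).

General Y prefers columns that give General X less. Compare defend B with defend A: 0 < 10, 2 < 8, 6 < 8, 3 < 6.
So defend A strictly dominates defend B for General Y; defend B is strictly dominated.

2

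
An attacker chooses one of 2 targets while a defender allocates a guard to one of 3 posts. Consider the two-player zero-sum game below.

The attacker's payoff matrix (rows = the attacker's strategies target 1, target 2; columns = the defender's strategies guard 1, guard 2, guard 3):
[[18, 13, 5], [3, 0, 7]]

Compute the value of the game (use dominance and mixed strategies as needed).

91/15

Column guard 1 is strictly dominated by guard 2 for the defender (it gives the attacker more in every row).
The remaining 2×2 game on (target 1, target 2) × (guard 2, guard 3) has no saddle point. Let the attacker play target 1 with probability p; indifference gives 13p = 5p + 7(1−p), so p = 7/15.
Similarly the defender's optimal q on guard 2 is 2/15, and the value is 13·(2/15) + (5)·(13/15) = 91/15.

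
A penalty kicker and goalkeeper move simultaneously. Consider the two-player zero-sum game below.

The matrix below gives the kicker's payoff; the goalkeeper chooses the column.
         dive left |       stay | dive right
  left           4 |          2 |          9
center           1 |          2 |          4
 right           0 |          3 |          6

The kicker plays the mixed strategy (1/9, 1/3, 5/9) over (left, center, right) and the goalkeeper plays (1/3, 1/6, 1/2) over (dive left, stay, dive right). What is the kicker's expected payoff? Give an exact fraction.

Against (1/3, 1/6, 1/2), each row's expected payoff is left: 37/6; center: 8/3; right: 7/2.
Taking the (1/9, 1/3, 5/9)-weighted average: (1/9)·(37/6) + (1/3)·(8/3) + (5/9)·(7/2) = 95/27.

95/27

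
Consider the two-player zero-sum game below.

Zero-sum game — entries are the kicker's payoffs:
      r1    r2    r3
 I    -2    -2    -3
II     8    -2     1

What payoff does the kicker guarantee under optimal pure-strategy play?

-2

Row minima: -3, -2 → the kicker's maximin is -2.
Column maxima: 8, -2, 1 → the goalkeeper's minimax is -2.
They coincide at (II, r2), so the value is -2.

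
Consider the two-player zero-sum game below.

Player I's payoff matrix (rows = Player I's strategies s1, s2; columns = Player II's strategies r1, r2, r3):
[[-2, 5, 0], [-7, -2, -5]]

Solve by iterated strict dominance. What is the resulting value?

Column r3 is strictly dominated by r1 for Player II (-2<0, -7<-5); eliminate r3.
Row s2 is strictly dominated by row s1 (-2>-7, 5>-2); eliminate s2.
Column r2 is strictly dominated by r1 for Player II (-2<5); eliminate r2.
Only (s1, r1) remains, with payoff -2.

-2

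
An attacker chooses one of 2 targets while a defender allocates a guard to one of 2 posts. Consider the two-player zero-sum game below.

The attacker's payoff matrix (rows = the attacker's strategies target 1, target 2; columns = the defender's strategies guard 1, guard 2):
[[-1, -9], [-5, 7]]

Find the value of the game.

Row minima are -9 and -5, so the attacker's maximin is -5; column maxima are -1 and 7, so the defender's minimax is -1. These differ, so the equilibrium is in mixed strategies.
Let the attacker play target 1 with probability p. The defender is indifferent when −p − 5(1−p) = −9p + 7(1−p), giving p = 3/5.
Let the defender play guard 1 with probability q. The attacker is indifferent when −q − 9(1−q) = −5q + 7(1−q), giving q = 4/5.
The value is -1·(4/5) + (-9)·(1/5) = -13/5.

-13/5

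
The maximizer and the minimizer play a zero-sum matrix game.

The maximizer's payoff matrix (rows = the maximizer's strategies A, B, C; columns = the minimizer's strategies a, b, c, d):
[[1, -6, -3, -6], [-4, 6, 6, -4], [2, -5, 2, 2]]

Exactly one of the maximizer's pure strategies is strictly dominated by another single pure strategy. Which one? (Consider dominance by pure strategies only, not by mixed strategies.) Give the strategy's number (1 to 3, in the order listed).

Compare A with C: 2 > 1, -5 > -6, 2 > -3, 2 > -6.
So C strictly dominates A for the maximizer; A is strictly dominated.

1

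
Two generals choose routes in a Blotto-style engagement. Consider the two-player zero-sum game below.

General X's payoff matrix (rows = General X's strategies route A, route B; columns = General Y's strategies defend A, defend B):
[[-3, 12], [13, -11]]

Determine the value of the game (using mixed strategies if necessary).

Row minima are -3 and -11, so General X's maximin is -3; column maxima are 13 and 12, so General Y's minimax is 12. These differ, so the equilibrium is in mixed strategies.
Let General X play route A with probability p. General Y is indifferent when −3p + 13(1−p) = 12p − 11(1−p), giving p = 8/13.
Let General Y play defend A with probability q. General X is indifferent when −3q + 12(1−q) = 13q − 11(1−q), giving q = 23/39.
The value is -3·(23/39) + (12)·(16/39) = 41/13.

41/13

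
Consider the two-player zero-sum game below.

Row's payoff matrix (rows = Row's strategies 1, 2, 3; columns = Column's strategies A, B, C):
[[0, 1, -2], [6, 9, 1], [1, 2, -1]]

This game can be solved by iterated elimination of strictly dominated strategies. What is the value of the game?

1

Column B is strictly dominated by A for Column (0<1, 6<9, 1<2); eliminate B.
Column A is strictly dominated by C for Column (-2<0, 1<6, -1<1); eliminate A.
Row 1 is strictly dominated by row 2 (1>-2); eliminate 1.
Row 3 is strictly dominated by row 2 (1>-1); eliminate 3.
Only (2, C) remains, with payoff 1.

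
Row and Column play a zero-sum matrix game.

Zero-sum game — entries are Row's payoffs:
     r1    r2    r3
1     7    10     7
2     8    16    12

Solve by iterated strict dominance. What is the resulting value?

Row 1 is strictly dominated by row 2 (8>7, 16>10, 12>7); eliminate 1.
Column r2 is strictly dominated by r1 for Column (8<16); eliminate r2.
Column r3 is strictly dominated by r1 for Column (8<12); eliminate r3.
Only (2, r1) remains, with payoff 8.

8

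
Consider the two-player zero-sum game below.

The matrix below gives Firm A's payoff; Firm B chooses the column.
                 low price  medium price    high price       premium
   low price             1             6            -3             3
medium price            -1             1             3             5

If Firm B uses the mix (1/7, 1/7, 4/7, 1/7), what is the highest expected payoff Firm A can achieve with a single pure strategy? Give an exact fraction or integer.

17/7

low price: (1)·(1/7) + (6)·(1/7) + (-3)·(4/7) + (3)·(1/7) = -2/7.
medium price: (-1)·(1/7) + (1)·(1/7) + (3)·(4/7) + (5)·(1/7) = 17/7.
The best pure response is medium price with expected payoff 17/7.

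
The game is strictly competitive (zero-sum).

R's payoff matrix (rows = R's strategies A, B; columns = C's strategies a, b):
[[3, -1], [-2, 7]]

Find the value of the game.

Row minima are -1 and -2, so R's maximin is -1; column maxima are 3 and 7, so C's minimax is 3. These differ, so the equilibrium is in mixed strategies.
Let R play A with probability p. C is indifferent when 3p − 2(1−p) = −p + 7(1−p), giving p = 9/13.
Let C play a with probability q. R is indifferent when 3q − (1−q) = −2q + 7(1−q), giving q = 8/13.
The value is 3·(8/13) + (-1)·(5/13) = 19/13.

19/13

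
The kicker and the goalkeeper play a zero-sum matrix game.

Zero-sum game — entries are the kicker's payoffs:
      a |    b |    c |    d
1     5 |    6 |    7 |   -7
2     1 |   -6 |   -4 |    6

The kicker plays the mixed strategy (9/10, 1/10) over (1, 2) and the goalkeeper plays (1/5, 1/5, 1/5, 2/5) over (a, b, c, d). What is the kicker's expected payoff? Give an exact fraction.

Against (1/5, 1/5, 1/5, 2/5), each row's expected payoff is 1: 4/5; 2: 3/5.
Taking the (9/10, 1/10)-weighted average: (9/10)·(4/5) + (1/10)·(3/5) = 39/50.

39/50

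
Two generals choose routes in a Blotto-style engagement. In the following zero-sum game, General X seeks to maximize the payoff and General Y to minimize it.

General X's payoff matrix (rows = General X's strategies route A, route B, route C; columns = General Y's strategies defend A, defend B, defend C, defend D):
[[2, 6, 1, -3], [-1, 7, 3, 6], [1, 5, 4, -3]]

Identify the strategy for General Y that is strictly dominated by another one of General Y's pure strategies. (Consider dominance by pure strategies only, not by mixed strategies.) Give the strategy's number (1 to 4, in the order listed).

General Y prefers columns that give General X less. Compare defend B with defend A: 2 < 6, -1 < 7, 1 < 5.
So defend A strictly dominates defend B for General Y; defend B is strictly dominated.

2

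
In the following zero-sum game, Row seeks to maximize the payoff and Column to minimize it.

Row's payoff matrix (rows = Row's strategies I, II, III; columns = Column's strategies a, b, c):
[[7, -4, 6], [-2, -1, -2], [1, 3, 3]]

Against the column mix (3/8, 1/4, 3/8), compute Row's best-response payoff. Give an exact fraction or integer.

I: (7)·(3/8) + (-4)·(1/4) + (6)·(3/8) = 31/8.
II: (-2)·(3/8) + (-1)·(1/4) + (-2)·(3/8) = -7/4.
III: (1)·(3/8) + (3)·(1/4) + (3)·(3/8) = 9/4.
The best pure response is I with expected payoff 31/8.

31/8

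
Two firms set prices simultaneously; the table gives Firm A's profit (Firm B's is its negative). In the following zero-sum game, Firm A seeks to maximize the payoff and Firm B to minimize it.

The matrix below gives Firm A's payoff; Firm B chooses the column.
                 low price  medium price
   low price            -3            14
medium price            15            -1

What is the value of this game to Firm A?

69/11

Row minima are -3 and -1, so Firm A's maximin is -1; column maxima are 15 and 14, so Firm B's minimax is 14. These differ, so the equilibrium is in mixed strategies.
Let Firm A play low price with probability p. Firm B is indifferent when −3p + 15(1−p) = 14p − (1−p), giving p = 16/33.
Let Firm B play low price with probability q. Firm A is indifferent when −3q + 14(1−q) = 15q − (1−q), giving q = 5/11.
The value is -3·(5/11) + (14)·(6/11) = 69/11.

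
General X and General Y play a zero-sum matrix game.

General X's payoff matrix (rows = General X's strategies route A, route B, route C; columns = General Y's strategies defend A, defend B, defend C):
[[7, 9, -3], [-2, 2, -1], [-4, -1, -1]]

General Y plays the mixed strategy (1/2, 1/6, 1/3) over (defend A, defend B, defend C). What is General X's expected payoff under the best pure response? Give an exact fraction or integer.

4

route A: (7)·(1/2) + (9)·(1/6) + (-3)·(1/3) = 4.
route B: (-2)·(1/2) + (2)·(1/6) + (-1)·(1/3) = -1.
route C: (-4)·(1/2) + (-1)·(1/6) + (-1)·(1/3) = -5/2.
The best pure response is route A with expected payoff 4.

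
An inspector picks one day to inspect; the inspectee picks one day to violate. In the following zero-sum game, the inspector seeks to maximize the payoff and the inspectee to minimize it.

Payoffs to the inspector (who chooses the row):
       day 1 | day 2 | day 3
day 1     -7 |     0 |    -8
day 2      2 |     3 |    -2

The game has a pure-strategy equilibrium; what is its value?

Row minima: -8, -2 → the inspector's maximin is -2.
Column maxima: 2, 3, -2 → the inspectee's minimax is -2.
They coincide at (day 2, day 3), so the value is -2.

-2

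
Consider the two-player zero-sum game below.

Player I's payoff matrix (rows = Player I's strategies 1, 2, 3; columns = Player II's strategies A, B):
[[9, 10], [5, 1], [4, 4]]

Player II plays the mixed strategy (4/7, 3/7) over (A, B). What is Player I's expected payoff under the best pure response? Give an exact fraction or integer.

1: (9)·(4/7) + (10)·(3/7) = 66/7.
2: (5)·(4/7) + (1)·(3/7) = 23/7.
3: (4)·(4/7) + (4)·(3/7) = 4.
The best pure response is 1 with expected payoff 66/7.

66/7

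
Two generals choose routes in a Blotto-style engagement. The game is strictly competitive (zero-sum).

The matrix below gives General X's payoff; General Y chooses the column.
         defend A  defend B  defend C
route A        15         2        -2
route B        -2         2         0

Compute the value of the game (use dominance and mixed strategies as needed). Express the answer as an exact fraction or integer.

Column defend B is strictly dominated by defend C for General Y (it gives General X more in every row).
The remaining 2×2 game on (route A, route B) × (defend A, defend C) has no saddle point. Let General X play route A with probability p; indifference gives 15p − 2(1−p) = −2p, so p = 2/19.
Similarly General Y's optimal q on defend A is 2/19, and the value is 15·(2/19) + (-2)·(17/19) = -4/19.

-4/19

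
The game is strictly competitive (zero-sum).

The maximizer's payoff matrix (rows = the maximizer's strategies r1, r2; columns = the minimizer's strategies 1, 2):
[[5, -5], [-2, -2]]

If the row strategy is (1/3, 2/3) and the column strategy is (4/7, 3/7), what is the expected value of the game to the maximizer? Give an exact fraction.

-23/21

Against (4/7, 3/7), each row's expected payoff is r1: 5/7; r2: -2.
Taking the (1/3, 2/3)-weighted average: (1/3)·(5/7) + (2/3)·(-2) = -23/21.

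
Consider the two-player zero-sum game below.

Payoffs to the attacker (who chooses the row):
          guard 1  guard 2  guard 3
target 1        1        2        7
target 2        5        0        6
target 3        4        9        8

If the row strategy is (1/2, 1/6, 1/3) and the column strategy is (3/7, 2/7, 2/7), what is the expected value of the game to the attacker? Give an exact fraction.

Against (3/7, 2/7, 2/7), each row's expected payoff is target 1: 3; target 2: 27/7; target 3: 46/7.
Taking the (1/2, 1/6, 1/3)-weighted average: (1/2)·(3) + (1/6)·(27/7) + (1/3)·(46/7) = 13/3.

13/3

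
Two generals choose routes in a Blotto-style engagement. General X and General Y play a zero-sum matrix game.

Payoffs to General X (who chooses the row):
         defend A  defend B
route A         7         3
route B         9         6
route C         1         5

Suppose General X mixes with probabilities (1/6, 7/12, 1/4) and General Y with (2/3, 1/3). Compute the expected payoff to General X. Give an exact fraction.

Against (2/3, 1/3), each row's expected payoff is route A: 17/3; route B: 8; route C: 7/3.
Taking the (1/6, 7/12, 1/4)-weighted average: (1/6)·(17/3) + (7/12)·(8) + (1/4)·(7/3) = 223/36.

223/36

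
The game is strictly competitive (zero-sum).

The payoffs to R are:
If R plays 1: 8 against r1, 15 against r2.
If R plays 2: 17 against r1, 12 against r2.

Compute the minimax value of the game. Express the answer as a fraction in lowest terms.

53/4

Row minima are 8 and 12, so R's maximin is 12; column maxima are 17 and 15, so C's minimax is 15. These differ, so the equilibrium is in mixed strategies.
Let R play 1 with probability p. C is indifferent when 8p + 17(1−p) = 15p + 12(1−p), giving p = 5/12.
Let C play r1 with probability q. R is indifferent when 8q + 15(1−q) = 17q + 12(1−q), giving q = 1/4.
The value is 8·(1/4) + (15)·(3/4) = 53/4.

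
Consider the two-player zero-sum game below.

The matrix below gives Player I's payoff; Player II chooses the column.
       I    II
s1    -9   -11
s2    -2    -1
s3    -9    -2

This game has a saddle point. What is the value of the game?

-2

Row minima: -11, -2, -9 → Player I's maximin is -2.
Column maxima: -2, -1 → Player II's minimax is -2.
They coincide at (s2, I), so the value is -2.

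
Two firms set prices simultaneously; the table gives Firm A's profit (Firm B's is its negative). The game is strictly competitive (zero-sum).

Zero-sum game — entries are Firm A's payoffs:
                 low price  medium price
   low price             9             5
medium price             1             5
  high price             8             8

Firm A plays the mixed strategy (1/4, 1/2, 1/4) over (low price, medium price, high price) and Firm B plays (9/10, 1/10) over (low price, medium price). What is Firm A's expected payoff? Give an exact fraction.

Against (9/10, 1/10), each row's expected payoff is low price: 43/5; medium price: 7/5; high price: 8.
Taking the (1/4, 1/2, 1/4)-weighted average: (1/4)·(43/5) + (1/2)·(7/5) + (1/4)·(8) = 97/20.

97/20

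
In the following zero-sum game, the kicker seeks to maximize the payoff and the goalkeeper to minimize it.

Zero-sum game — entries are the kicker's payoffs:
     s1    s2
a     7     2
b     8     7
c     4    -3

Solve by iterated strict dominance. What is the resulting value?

7

Column s1 is strictly dominated by s2 for the goalkeeper (2<7, 7<8, -3<4); eliminate s1.
Row a is strictly dominated by row b (7>2); eliminate a.
Row c is strictly dominated by row b (7>-3); eliminate c.
Only (b, s2) remains, with payoff 7.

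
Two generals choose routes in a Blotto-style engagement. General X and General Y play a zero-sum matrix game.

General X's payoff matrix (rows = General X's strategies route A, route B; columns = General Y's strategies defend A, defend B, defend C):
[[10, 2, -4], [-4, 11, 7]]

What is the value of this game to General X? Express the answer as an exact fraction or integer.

54/25

Column defend B is strictly dominated by defend C for General Y (it gives General X more in every row).
The remaining 2×2 game on (route A, route B) × (defend A, defend C) has no saddle point. Let General X play route A with probability p; indifference gives 10p − 4(1−p) = −4p + 7(1−p), so p = 11/25.
Similarly General Y's optimal q on defend A is 11/25, and the value is 10·(11/25) + (-4)·(14/25) = 54/25.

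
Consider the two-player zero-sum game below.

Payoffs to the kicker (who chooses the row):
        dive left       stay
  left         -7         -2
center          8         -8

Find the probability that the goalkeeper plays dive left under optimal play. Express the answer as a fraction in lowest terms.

Row minima are -7 and -8, so the kicker's maximin is -7; column maxima are 8 and -2, so the goalkeeper's minimax is -2. These differ, so the equilibrium is in mixed strategies.
Let the goalkeeper play dive left with probability q. The kicker is indifferent when −7q − 2(1−q) = 8q − 8(1−q), giving q = 2/7.

2/7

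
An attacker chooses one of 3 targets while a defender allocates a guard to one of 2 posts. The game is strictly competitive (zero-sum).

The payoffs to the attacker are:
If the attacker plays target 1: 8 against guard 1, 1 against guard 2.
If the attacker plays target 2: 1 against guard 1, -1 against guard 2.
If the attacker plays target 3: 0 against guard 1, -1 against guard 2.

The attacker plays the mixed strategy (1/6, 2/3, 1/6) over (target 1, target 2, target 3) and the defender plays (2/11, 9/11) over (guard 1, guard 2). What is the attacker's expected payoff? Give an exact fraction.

-2/11

Against (2/11, 9/11), each row's expected payoff is target 1: 25/11; target 2: -7/11; target 3: -9/11.
Taking the (1/6, 2/3, 1/6)-weighted average: (1/6)·(25/11) + (2/3)·(-7/11) + (1/6)·(-9/11) = -2/11.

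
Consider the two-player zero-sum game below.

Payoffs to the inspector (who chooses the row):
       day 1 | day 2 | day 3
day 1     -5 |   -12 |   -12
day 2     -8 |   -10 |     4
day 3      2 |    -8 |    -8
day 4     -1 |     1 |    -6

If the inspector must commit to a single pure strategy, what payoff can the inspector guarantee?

-6

The worst-case payoff for each row is day 1: -12, day 2: -10, day 3: -8, day 4: -6.
The best of these is -6.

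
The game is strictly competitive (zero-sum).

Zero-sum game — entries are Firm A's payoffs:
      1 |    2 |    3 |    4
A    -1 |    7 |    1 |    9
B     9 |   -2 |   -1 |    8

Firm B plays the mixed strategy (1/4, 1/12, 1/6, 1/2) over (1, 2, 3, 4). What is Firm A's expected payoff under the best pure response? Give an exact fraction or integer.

A: (-1)·(1/4) + (7)·(1/12) + (1)·(1/6) + (9)·(1/2) = 5.
B: (9)·(1/4) + (-2)·(1/12) + (-1)·(1/6) + (8)·(1/2) = 71/12.
The best pure response is B with expected payoff 71/12.

71/12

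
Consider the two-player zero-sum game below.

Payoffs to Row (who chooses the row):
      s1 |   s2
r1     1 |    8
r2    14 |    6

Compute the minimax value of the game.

Row minima are 1 and 6, so Row's maximin is 6; column maxima are 14 and 8, so Column's minimax is 8. These differ, so the equilibrium is in mixed strategies.
Let Row play r1 with probability p. Column is indifferent when p + 14(1−p) = 8p + 6(1−p), giving p = 8/15.
Let Column play s1 with probability q. Row is indifferent when q + 8(1−q) = 14q + 6(1−q), giving q = 2/15.
The value is 1·(2/15) + (8)·(13/15) = 106/15.

106/15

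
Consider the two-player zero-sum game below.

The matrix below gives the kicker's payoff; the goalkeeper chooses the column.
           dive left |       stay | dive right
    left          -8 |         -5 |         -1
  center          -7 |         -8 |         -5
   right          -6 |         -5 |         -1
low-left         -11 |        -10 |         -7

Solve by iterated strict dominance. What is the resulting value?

Column dive right is strictly dominated by dive left for the goalkeeper (-8<-1, -7<-5, -6<-1, -11<-7); eliminate dive right.
Row center is strictly dominated by row right (-6>-7, -5>-8); eliminate center.
Column stay is strictly dominated by dive left for the goalkeeper (-8<-5, -6<-5, -11<-10); eliminate stay.
Row low-left is strictly dominated by row left (-8>-11); eliminate low-left.
Row left is strictly dominated by row right (-6>-8); eliminate left.
Only (right, dive left) remains, with payoff -6.

-6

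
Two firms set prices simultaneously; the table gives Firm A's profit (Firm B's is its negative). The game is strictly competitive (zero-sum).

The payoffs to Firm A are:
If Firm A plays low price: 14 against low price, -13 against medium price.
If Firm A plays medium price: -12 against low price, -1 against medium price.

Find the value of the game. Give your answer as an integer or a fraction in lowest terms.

-85/19

Row minima are -13 and -12, so Firm A's maximin is -12; column maxima are 14 and -1, so Firm B's minimax is -1. These differ, so the equilibrium is in mixed strategies.
Let Firm A play low price with probability p. Firm B is indifferent when 14p − 12(1−p) = −13p − (1−p), giving p = 11/38.
Let Firm B play low price with probability q. Firm A is indifferent when 14q − 13(1−q) = −12q − (1−q), giving q = 6/19.
The value is 14·(6/19) + (-13)·(13/19) = -85/19.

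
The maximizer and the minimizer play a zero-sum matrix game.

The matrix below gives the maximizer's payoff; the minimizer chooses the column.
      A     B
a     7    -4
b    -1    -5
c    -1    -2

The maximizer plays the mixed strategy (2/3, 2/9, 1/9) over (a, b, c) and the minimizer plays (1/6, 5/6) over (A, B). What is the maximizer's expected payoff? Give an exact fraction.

-47/18

Against (1/6, 5/6), each row's expected payoff is a: -13/6; b: -13/3; c: -11/6.
Taking the (2/3, 2/9, 1/9)-weighted average: (2/3)·(-13/6) + (2/9)·(-13/3) + (1/9)·(-11/6) = -47/18.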